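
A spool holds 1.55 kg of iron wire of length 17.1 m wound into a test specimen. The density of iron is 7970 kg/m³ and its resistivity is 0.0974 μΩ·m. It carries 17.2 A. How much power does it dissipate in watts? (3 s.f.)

43.3 W

ρ = 0.0974 μΩ·m = 9.74×10^-8 Ω·m
A = m/(density·L) = 1.55/(7970×17.1) = 1.1373e-05 m²
R = ρL/A = (9.74×10^-8)(17.1)/(1.1373e-05) = 0.1464 Ω
P = I²R = (17.2)² × 0.1464 = 43.3 W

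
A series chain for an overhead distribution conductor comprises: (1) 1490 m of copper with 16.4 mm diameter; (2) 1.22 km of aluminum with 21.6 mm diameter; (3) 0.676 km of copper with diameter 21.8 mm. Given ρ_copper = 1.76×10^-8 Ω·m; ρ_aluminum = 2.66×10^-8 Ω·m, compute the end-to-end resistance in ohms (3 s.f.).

0.245 Ω

Seg 1: A = π(d/2)² = π(8.2000e-03 m)² = 2.112e-04 m²
R_1 = (1.76×10^-8)(1490)/(2.112e-04) = 0.1241 Ω
Seg 2: A = π(d/2)² = π(1.0800e-02 m)² = 3.664e-04 m²
R_2 = (2.66×10^-8)(1220)/(3.664e-04) = 0.08856 Ω
Seg 3: A = π(d/2)² = π(1.0900e-02 m)² = 3.733e-04 m²
R_3 = (1.76×10^-8)(676)/(3.733e-04) = 0.03188 Ω
R_total = R_1 + R_2 + R_3 = 0.245 Ω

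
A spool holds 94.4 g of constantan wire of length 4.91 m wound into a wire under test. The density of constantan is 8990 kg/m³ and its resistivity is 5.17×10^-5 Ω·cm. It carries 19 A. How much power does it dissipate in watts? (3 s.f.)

428 W

ρ = 5.17×10^-5 Ω·cm = 5.17×10^-7 Ω·m
A = m/(density·L) = 0.0944/(8990×4.91) = 2.1386e-06 m²
R = ρL/A = (5.17×10^-7)(4.91)/(2.1386e-06) = 1.187 Ω
P = I²R = (19)² × 1.187 = 428 W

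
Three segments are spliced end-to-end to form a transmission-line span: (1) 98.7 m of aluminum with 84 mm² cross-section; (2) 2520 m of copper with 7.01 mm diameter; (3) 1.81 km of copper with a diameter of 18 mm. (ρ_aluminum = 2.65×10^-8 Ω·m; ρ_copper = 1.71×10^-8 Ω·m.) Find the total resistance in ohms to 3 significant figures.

1.27 Ω

Seg 1: A = 84 mm² = 8.400e-05 m²
R_1 = (2.65×10^-8)(98.7)/(8.400e-05) = 0.03114 Ω
Seg 2: A = π(d/2)² = π(3.5050e-03 m)² = 3.859e-05 m²
R_2 = (1.71×10^-8)(2520)/(3.859e-05) = 1.117 Ω
Seg 3: A = π(d/2)² = π(9.0000e-03 m)² = 2.545e-04 m²
R_3 = (1.71×10^-8)(1810)/(2.545e-04) = 0.1216 Ω
R_total = R_1 + R_2 + R_3 = 1.27 Ω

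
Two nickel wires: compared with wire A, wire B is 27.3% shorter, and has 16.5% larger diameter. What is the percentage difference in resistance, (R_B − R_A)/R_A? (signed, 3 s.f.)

-46.4%

R ∝ L/d², so R_B/R_A = (1 − 27.3/100) × (1 + 16.5/100)⁻²
= 0.727 × 0.7368 = 0.5356
(R_B − R_A)/R_A = 0.5356 − 1 = -46.4%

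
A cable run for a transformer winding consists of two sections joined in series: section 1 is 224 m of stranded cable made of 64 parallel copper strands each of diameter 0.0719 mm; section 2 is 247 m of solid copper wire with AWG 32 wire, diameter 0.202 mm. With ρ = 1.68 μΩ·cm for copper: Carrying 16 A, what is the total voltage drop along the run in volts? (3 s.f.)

2300 V

ρ = 1.68 μΩ·cm = 1.68×10^-8 Ω·m
Section 1: A_strand = π(3.5950e-05)² = 4.060e-09 m²; R₁ = ρL/(N·A_s) = (1.68×10^-8)(224)/(64×4.060e-09) = 14.48 Ω
Section 2: A = π(0.202/2 mm)² = π(1.0100e-04 m)² = 3.205e-08 m²
R₂ = (1.68×10^-8)(247)/(3.205e-08) = 129.5 Ω
R = R₁ + R₂ = 144 Ω
V = IR = 16 × 144 = 2300 V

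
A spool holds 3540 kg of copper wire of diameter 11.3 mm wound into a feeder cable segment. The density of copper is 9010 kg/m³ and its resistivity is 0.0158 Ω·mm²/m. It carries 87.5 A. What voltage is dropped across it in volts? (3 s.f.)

54.0 V

ρ = 0.0158 Ω·mm²/m = 1.58×10^-8 Ω·m
A = π(d/2)² = π(5.6500e-03 m)² = 1.0029e-04 m²
L = m/(density·A) = 3540/(9010×1.0029e-04) = 3918 m
R = ρL/A = (1.58×10^-8)(3918)/(1.0029e-04) = 0.6172 Ω
V = IR = 87.5 × 0.6172 = 54.0 V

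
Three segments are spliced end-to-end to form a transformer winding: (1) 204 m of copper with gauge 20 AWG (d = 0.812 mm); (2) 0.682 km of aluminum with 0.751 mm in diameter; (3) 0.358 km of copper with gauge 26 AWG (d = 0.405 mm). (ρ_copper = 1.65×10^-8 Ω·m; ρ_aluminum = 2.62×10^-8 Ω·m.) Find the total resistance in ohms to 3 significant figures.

Seg 1: A = π(0.812/2 mm)² = π(4.0600e-04 m)² = 5.178e-07 m²
R_1 = (1.65×10^-8)(204)/(5.178e-07) = 6.5 Ω
Seg 2: A = π(d/2)² = π(3.7550e-04 m)² = 4.430e-07 m²
R_2 = (2.62×10^-8)(682)/(4.430e-07) = 40.34 Ω
Seg 3: A = π(0.405/2 mm)² = π(2.0250e-04 m)² = 1.288e-07 m²
R_3 = (1.65×10^-8)(358)/(1.288e-07) = 45.85 Ω
R_total = R_1 + R_2 + R_3 = 92.7 Ω

92.7 Ω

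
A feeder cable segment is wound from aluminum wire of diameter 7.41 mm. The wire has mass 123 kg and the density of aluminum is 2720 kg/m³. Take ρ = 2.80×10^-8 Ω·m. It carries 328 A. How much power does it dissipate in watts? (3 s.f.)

A = π(d/2)² = π(3.7050e-03 m)² = 4.3125e-05 m²
L = m/(density·A) = 123/(2720×4.3125e-05) = 1049 m
R = ρL/A = (2.80×10^-8)(1049)/(4.3125e-05) = 0.6808 Ω
P = I²R = (328)² × 0.6808 = 73200 W

73200 W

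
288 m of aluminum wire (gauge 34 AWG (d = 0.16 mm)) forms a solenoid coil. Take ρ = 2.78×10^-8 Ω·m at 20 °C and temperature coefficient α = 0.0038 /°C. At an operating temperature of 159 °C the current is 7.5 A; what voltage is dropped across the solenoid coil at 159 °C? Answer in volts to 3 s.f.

4560 V

A = π(0.16/2 mm)² = π(8.0000e-05 m)² = 2.011e-08 m²
R₍20₎ = ρL/A = (2.78×10^-8)(288)/(2.011e-08) = 398.2 Ω
R₍159₎ = R₍20₎(1 + αΔT) = 398.2 × (1 + 0.0038×139) = 608.5 Ω
V = IR = 7.5 × 608.5 = 4560 V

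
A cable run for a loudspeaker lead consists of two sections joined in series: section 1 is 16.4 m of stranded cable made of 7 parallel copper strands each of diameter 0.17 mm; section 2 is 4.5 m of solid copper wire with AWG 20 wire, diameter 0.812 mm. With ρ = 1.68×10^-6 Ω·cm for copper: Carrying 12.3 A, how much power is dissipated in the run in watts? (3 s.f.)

ρ = 1.68×10^-6 Ω·cm = 1.68×10^-8 Ω·m
Section 1: A_strand = π(8.5000e-05)² = 2.270e-08 m²; R₁ = ρL/(N·A_s) = (1.68×10^-8)(16.4)/(7×2.270e-08) = 1.734 Ω
Section 2: A = π(0.812/2 mm)² = π(4.0600e-04 m)² = 5.178e-07 m²
R₂ = (1.68×10^-8)(4.5)/(5.178e-07) = 0.146 Ω
R = R₁ + R₂ = 1.88 Ω
P = I²R = (12.3)² × 1.88 = 284 W

284 W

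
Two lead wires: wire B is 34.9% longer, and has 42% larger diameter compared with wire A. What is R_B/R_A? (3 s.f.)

R ∝ L/d², so R_B/R_A = (1 + 34.9/100) × (1 + 42/100)⁻²
= 1.349 × 0.4959 = 0.669

0.669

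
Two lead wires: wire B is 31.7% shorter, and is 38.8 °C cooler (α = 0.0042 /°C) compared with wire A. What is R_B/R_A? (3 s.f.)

R ∝ ρL/d² with ρ ∝ (1+αΔT), so R_B/R_A = (1 − 31.7/100) × (1 − 0.0042×38.8)
= 0.683 × 0.837 = 0.572

0.572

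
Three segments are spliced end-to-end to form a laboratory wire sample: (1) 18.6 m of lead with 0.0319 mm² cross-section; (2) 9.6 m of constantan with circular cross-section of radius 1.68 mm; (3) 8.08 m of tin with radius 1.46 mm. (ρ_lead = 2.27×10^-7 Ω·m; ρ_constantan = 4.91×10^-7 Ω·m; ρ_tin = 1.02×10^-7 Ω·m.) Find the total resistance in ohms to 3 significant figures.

Seg 1: A = 0.0319 mm² = 3.190e-08 m²
R_1 = (2.27×10^-7)(18.6)/(3.190e-08) = 132.4 Ω
Seg 2: A = πr² = π(1.6800e-03 m)² = 8.867e-06 m²
R_2 = (4.91×10^-7)(9.6)/(8.867e-06) = 0.5316 Ω
Seg 3: A = πr² = π(1.4600e-03 m)² = 6.697e-06 m²
R_3 = (1.02×10^-7)(8.08)/(6.697e-06) = 0.1231 Ω
R_total = R_1 + R_2 + R_3 = 133 Ω

133 Ω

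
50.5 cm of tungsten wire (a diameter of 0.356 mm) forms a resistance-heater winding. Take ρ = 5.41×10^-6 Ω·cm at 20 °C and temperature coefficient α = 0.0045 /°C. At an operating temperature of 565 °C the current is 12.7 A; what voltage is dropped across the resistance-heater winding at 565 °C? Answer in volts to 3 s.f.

ρ = 5.41×10^-6 Ω·cm = 5.41×10^-8 Ω·m
A = π(d/2)² = π(1.7800e-04 m)² = 9.954e-08 m²
R₍20₎ = ρL/A = (5.41×10^-8)(0.505)/(9.954e-08) = 0.2745 Ω
R₍565₎ = R₍20₎(1 + αΔT) = 0.2745 × (1 + 0.0045×545) = 0.9476 Ω
V = IR = 12.7 × 0.9476 = 12.0 V

12.0 V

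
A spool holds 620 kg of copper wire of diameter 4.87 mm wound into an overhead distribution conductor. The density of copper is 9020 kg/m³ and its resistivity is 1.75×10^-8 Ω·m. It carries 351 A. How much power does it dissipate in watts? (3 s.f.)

A = π(d/2)² = π(2.4350e-03 m)² = 1.8627e-05 m²
L = m/(density·A) = 620/(9020×1.8627e-05) = 3690 m
R = ρL/A = (1.75×10^-8)(3690)/(1.8627e-05) = 3.467 Ω
P = I²R = (351)² × 3.467 = 4.27×10^5 W

4.27×10^5 W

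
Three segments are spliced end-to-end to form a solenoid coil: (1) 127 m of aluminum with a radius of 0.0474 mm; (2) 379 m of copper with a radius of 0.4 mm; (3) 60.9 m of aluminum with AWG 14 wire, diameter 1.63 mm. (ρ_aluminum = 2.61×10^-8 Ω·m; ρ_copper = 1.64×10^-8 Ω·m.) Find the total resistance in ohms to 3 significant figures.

Seg 1: A = πr² = π(4.7400e-05 m)² = 7.058e-09 m²
R_1 = (2.61×10^-8)(127)/(7.058e-09) = 469.6 Ω
Seg 2: A = πr² = π(4.0000e-04 m)² = 5.027e-07 m²
R_2 = (1.64×10^-8)(379)/(5.027e-07) = 12.37 Ω
Seg 3: A = π(1.63/2 mm)² = π(8.1500e-04 m)² = 2.087e-06 m²
R_3 = (2.61×10^-8)(60.9)/(2.087e-06) = 0.7617 Ω
R_total = R_1 + R_2 + R_3 = 483 Ω

483 Ω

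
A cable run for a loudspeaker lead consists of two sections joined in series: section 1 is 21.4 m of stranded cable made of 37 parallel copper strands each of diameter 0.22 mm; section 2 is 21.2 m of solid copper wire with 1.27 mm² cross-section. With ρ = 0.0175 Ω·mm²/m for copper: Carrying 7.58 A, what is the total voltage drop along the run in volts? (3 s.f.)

4.23 V

ρ = 0.0175 Ω·mm²/m = 1.75×10^-8 Ω·m
Section 1: A_strand = π(1.1000e-04)² = 3.801e-08 m²; R₁ = ρL/(N·A_s) = (1.75×10^-8)(21.4)/(37×3.801e-08) = 0.2663 Ω
Section 2: A = 1.27 mm² = 1.270e-06 m²
R₂ = (1.75×10^-8)(21.2)/(1.270e-06) = 0.2921 Ω
R = R₁ + R₂ = 0.5584 Ω
V = IR = 7.58 × 0.5584 = 4.23 V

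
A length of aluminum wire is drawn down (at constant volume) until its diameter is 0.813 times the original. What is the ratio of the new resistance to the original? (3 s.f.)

Volume constant ⇒ L' = L/r² with r = 0.813. R' = ρL'/A' = ρ(L/r²)/(πr²d₀²/4) = R/r⁴.
Factor = 2.29

2.29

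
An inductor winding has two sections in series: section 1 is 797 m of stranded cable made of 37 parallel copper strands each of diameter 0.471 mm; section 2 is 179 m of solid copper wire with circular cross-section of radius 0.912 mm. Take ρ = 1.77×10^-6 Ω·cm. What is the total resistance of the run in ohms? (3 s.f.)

3.40 Ω

ρ = 1.77×10^-6 Ω·cm = 1.77×10^-8 Ω·m
Section 1: A_strand = π(2.3550e-04)² = 1.742e-07 m²; R₁ = ρL/(N·A_s) = (1.77×10^-8)(797)/(37×1.742e-07) = 2.188 Ω
Section 2: A = πr² = π(9.1200e-04 m)² = 2.613e-06 m²
R₂ = (1.77×10^-8)(179)/(2.613e-06) = 1.213 Ω
R = R₁ + R₂ = 3.40 Ω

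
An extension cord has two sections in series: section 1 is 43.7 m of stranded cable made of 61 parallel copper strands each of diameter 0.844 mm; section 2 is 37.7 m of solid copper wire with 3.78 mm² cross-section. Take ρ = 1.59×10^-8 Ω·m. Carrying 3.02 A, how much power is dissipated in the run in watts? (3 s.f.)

1.63 W

Section 1: A_strand = π(4.2200e-04)² = 5.595e-07 m²; R₁ = ρL/(N·A_s) = (1.59×10^-8)(43.7)/(61×5.595e-07) = 0.02036 Ω
Section 2: A = 3.78 mm² = 3.780e-06 m²
R₂ = (1.59×10^-8)(37.7)/(3.780e-06) = 0.1586 Ω
R = R₁ + R₂ = 0.1789 Ω
P = I²R = (3.02)² × 0.1789 = 1.63 W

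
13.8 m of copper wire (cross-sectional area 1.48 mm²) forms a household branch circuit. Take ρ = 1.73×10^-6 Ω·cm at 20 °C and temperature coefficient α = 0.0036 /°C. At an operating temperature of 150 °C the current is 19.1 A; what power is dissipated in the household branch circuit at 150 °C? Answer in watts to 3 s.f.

86.4 W

ρ = 1.73×10^-6 Ω·cm = 1.73×10^-8 Ω·m
A = 1.48 mm² = 1.480e-06 m²
R₍20₎ = ρL/A = (1.73×10^-8)(13.8)/(1.480e-06) = 0.1613 Ω
R₍150₎ = R₍20₎(1 + αΔT) = 0.1613 × (1 + 0.0036×130) = 0.2368 Ω
P = I²R = (19.1)² × 0.2368 = 86.4 W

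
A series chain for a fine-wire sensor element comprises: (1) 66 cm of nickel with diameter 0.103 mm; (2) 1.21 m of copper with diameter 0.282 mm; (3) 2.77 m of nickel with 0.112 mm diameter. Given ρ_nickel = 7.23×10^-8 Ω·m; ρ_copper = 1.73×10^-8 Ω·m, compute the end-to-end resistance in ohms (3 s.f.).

26.4 Ω

Seg 1: A = π(d/2)² = π(5.1500e-05 m)² = 8.332e-09 m²
R_1 = (7.23×10^-8)(0.66)/(8.332e-09) = 5.727 Ω
Seg 2: A = π(d/2)² = π(1.4100e-04 m)² = 6.246e-08 m²
R_2 = (1.73×10^-8)(1.21)/(6.246e-08) = 0.3352 Ω
Seg 3: A = π(d/2)² = π(5.6000e-05 m)² = 9.852e-09 m²
R_3 = (7.23×10^-8)(2.77)/(9.852e-09) = 20.33 Ω
R_total = R_1 + R_2 + R_3 = 26.4 Ω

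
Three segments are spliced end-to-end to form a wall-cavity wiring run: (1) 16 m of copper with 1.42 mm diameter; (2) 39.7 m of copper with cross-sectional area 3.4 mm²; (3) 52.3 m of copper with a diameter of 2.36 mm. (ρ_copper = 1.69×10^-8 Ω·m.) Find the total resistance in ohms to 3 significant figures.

0.570 Ω

Seg 1: A = π(d/2)² = π(7.1000e-04 m)² = 1.584e-06 m²
R_1 = (1.69×10^-8)(16)/(1.584e-06) = 0.1707 Ω
Seg 2: A = 3.4 mm² = 3.400e-06 m²
R_2 = (1.69×10^-8)(39.7)/(3.400e-06) = 0.1973 Ω
Seg 3: A = π(d/2)² = π(1.1800e-03 m)² = 4.374e-06 m²
R_3 = (1.69×10^-8)(52.3)/(4.374e-06) = 0.2021 Ω
R_total = R_1 + R_2 + R_3 = 0.570 Ω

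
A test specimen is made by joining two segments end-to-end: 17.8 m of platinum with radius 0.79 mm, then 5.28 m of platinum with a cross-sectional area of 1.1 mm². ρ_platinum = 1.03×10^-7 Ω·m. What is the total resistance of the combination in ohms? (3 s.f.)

1.43 Ω

Segment 1: A = πr² = π(7.9000e-04 m)² = 1.961e-06 m²
R₁ = ρL/A = (1.03×10^-7)(17.8)/(1.961e-06) = 0.9351 Ω
Segment 2: A = 1.1 mm² = 1.100e-06 m²
R₂ = (1.03×10^-7)(5.28)/(1.100e-06) = 0.4944 Ω
R = R₁ + R₂ = 1.43 Ω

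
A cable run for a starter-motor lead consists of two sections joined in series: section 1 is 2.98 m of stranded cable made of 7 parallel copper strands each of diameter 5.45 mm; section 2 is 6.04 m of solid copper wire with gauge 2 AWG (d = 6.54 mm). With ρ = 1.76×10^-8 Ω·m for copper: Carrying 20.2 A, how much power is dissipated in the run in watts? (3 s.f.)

Section 1: A_strand = π(2.7250e-03)² = 2.333e-05 m²; R₁ = ρL/(N·A_s) = (1.76×10^-8)(2.98)/(7×2.333e-05) = 3.212×10^-4 Ω
Section 2: A = π(6.54/2 mm)² = π(3.2700e-03 m)² = 3.359e-05 m²
R₂ = (1.76×10^-8)(6.04)/(3.359e-05) = 0.003164 Ω
R = R₁ + R₂ = 0.003486 Ω
P = I²R = (20.2)² × 0.003486 = 1.42 W

1.42 W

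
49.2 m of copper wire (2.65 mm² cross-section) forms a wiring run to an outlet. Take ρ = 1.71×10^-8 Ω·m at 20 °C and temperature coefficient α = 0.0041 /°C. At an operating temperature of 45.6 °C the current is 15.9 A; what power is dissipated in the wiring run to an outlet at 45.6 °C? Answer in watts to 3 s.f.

88.7 W

A = 2.65 mm² = 2.650e-06 m²
R₍20₎ = ρL/A = (1.71×10^-8)(49.2)/(2.650e-06) = 0.3175 Ω
R₍45.6₎ = R₍20₎(1 + αΔT) = 0.3175 × (1 + 0.0041×25.6) = 0.3508 Ω
P = I²R = (15.9)² × 0.3508 = 88.7 W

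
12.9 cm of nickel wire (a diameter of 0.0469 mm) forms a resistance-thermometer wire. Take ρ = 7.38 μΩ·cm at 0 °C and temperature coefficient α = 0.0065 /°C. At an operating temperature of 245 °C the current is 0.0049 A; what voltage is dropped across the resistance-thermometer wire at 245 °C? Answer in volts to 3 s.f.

0.0700 V

ρ = 7.38 μΩ·cm = 7.38×10^-8 Ω·m
A = π(d/2)² = π(2.3450e-05 m)² = 1.728e-09 m²
R₍0₎ = ρL/A = (7.38×10^-8)(0.129)/(1.728e-09) = 5.511 Ω
R₍245₎ = R₍0₎(1 + αΔT) = 5.511 × (1 + 0.0065×245) = 14.29 Ω
V = IR = 0.0049 × 14.29 = 0.0700 V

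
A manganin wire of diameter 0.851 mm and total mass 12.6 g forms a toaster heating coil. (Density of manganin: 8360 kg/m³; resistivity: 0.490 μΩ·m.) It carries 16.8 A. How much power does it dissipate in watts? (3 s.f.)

644 W

ρ = 0.490 μΩ·m = 4.90×10^-7 Ω·m
A = π(d/2)² = π(4.2550e-04 m)² = 5.6879e-07 m²
L = m/(density·A) = 0.0126/(8360×5.6879e-07) = 2.65 m
R = ρL/A = (4.90×10^-7)(2.65)/(5.6879e-07) = 2.283 Ω
P = I²R = (16.8)² × 2.283 = 644 W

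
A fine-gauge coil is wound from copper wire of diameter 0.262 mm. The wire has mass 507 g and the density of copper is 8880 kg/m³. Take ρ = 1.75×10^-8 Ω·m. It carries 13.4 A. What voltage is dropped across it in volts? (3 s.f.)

4610 V

A = π(d/2)² = π(1.3100e-04 m)² = 5.3913e-08 m²
L = m/(density·A) = 0.507/(8880×5.3913e-08) = 1059 m
R = ρL/A = (1.75×10^-8)(1059)/(5.3913e-08) = 343.8 Ω
V = IR = 13.4 × 343.8 = 4610 V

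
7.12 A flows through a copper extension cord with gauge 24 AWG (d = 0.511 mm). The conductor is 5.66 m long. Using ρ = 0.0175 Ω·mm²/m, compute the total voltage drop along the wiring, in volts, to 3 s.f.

ρ = 0.0175 Ω·mm²/m = 1.75×10^-8 Ω·m
A = π(0.511/2 mm)² = π(2.5550e-04 m)² = 2.051e-07 m²
R = ρL/A = (1.75×10^-8)(5.66)/(2.051e-07) = 0.483 Ω
V = IR = 7.12 × 0.483 = 3.44 V

3.44 V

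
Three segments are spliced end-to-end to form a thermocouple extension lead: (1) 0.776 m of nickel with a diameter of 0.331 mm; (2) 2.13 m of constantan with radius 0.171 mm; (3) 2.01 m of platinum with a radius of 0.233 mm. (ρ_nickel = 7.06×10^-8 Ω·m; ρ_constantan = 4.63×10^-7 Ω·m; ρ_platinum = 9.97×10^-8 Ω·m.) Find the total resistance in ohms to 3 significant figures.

12.5 Ω

Seg 1: A = π(d/2)² = π(1.6550e-04 m)² = 8.605e-08 m²
R_1 = (7.06×10^-8)(0.776)/(8.605e-08) = 0.6367 Ω
Seg 2: A = πr² = π(1.7100e-04 m)² = 9.186e-08 m²
R_2 = (4.63×10^-7)(2.13)/(9.186e-08) = 10.74 Ω
Seg 3: A = πr² = π(2.3300e-04 m)² = 1.706e-07 m²
R_3 = (9.97×10^-8)(2.01)/(1.706e-07) = 1.175 Ω
R_total = R_1 + R_2 + R_3 = 12.5 Ω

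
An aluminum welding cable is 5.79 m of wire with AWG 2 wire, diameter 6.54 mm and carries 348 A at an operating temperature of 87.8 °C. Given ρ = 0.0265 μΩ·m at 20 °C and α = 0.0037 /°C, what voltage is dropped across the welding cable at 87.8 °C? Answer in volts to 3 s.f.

ρ = 0.0265 μΩ·m = 2.65×10^-8 Ω·m
A = π(6.54/2 mm)² = π(3.2700e-03 m)² = 3.359e-05 m²
R₍20₎ = ρL/A = (2.65×10^-8)(5.79)/(3.359e-05) = 0.004568 Ω
R₍87.8₎ = R₍20₎(1 + αΔT) = 0.004568 × (1 + 0.0037×67.8) = 0.005713 Ω
V = IR = 348 × 0.005713 = 1.99 V

1.99 V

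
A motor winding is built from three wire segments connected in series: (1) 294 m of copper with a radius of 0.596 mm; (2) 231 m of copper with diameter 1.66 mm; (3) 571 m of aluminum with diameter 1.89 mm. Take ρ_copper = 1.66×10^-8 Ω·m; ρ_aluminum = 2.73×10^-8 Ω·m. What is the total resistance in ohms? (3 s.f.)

11.7 Ω

Seg 1: A = πr² = π(5.9600e-04 m)² = 1.116e-06 m²
R_1 = (1.66×10^-8)(294)/(1.116e-06) = 4.373 Ω
Seg 2: A = π(d/2)² = π(8.3000e-04 m)² = 2.164e-06 m²
R_2 = (1.66×10^-8)(231)/(2.164e-06) = 1.772 Ω
Seg 3: A = π(d/2)² = π(9.4500e-04 m)² = 2.806e-06 m²
R_3 = (2.73×10^-8)(571)/(2.806e-06) = 5.556 Ω
R_total = R_1 + R_2 + R_3 = 11.7 Ω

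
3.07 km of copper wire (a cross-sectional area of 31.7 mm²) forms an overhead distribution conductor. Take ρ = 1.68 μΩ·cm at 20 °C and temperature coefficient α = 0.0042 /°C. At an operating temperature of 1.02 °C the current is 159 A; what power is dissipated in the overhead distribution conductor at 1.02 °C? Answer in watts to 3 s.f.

ρ = 1.68 μΩ·cm = 1.68×10^-8 Ω·m
A = 31.7 mm² = 3.170e-05 m²
R₍20₎ = ρL/A = (1.68×10^-8)(3070)/(3.170e-05) = 1.627 Ω
R₍1.02₎ = R₍20₎(1 + αΔT) = 1.627 × (1 + 0.0042×-19) = 1.497 Ω
P = I²R = (159)² × 1.497 = 37900 W

37900 W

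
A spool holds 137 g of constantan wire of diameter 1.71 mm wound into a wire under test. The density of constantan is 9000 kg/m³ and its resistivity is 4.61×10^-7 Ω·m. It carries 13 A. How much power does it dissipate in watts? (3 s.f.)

A = π(d/2)² = π(8.5500e-04 m)² = 2.2966e-06 m²
L = m/(density·A) = 0.137/(9000×2.2966e-06) = 6.628 m
R = ρL/A = (4.61×10^-7)(6.628)/(2.2966e-06) = 1.33 Ω
P = I²R = (13)² × 1.33 = 225 W

225 W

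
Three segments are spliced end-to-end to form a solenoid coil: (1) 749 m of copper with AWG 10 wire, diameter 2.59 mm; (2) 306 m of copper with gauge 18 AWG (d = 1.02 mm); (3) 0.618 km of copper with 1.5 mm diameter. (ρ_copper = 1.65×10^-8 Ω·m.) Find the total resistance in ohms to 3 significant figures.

14.3 Ω

Seg 1: A = π(2.59/2 mm)² = π(1.2950e-03 m)² = 5.269e-06 m²
R_1 = (1.65×10^-8)(749)/(5.269e-06) = 2.346 Ω
Seg 2: A = π(1.02/2 mm)² = π(5.1000e-04 m)² = 8.171e-07 m²
R_2 = (1.65×10^-8)(306)/(8.171e-07) = 6.179 Ω
Seg 3: A = π(d/2)² = π(7.5000e-04 m)² = 1.767e-06 m²
R_3 = (1.65×10^-8)(618)/(1.767e-06) = 5.77 Ω
R_total = R_1 + R_2 + R_3 = 14.3 Ω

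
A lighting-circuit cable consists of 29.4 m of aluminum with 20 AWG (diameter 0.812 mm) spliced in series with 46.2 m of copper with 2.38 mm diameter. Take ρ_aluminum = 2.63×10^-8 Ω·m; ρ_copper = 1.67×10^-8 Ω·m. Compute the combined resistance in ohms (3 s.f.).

1.67 Ω

Segment 1: A = π(0.812/2 mm)² = π(4.0600e-04 m)² = 5.178e-07 m²
R₁ = ρL/A = (2.63×10^-8)(29.4)/(5.178e-07) = 1.493 Ω
Segment 2: A = π(d/2)² = π(1.1900e-03 m)² = 4.449e-06 m²
R₂ = (1.67×10^-8)(46.2)/(4.449e-06) = 0.1734 Ω
R = R₁ + R₂ = 1.67 Ω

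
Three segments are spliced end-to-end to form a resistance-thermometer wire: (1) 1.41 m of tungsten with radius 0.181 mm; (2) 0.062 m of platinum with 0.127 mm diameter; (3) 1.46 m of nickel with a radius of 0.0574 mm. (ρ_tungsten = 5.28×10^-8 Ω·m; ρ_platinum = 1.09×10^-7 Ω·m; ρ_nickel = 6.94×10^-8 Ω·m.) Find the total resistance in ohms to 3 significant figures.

11.0 Ω

Seg 1: A = πr² = π(1.8100e-04 m)² = 1.029e-07 m²
R_1 = (5.28×10^-8)(1.41)/(1.029e-07) = 0.7233 Ω
Seg 2: A = π(d/2)² = π(6.3500e-05 m)² = 1.267e-08 m²
R_2 = (1.09×10^-7)(0.062)/(1.267e-08) = 0.5335 Ω
Seg 3: A = πr² = π(5.7400e-05 m)² = 1.035e-08 m²
R_3 = (6.94×10^-8)(1.46)/(1.035e-08) = 9.789 Ω
R_total = R_1 + R_2 + R_3 = 11.0 Ω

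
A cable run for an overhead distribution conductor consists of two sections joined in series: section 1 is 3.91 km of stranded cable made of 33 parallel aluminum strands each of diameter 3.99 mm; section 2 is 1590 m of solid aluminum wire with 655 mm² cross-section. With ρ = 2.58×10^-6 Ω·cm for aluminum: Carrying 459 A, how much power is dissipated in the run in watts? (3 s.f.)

ρ = 2.58×10^-6 Ω·cm = 2.58×10^-8 Ω·m
Section 1: A_strand = π(1.9950e-03)² = 1.250e-05 m²; R₁ = ρL/(N·A_s) = (2.58×10^-8)(3910)/(33×1.250e-05) = 0.2445 Ω
Section 2: A = 655 mm² = 6.550e-04 m²
R₂ = (2.58×10^-8)(1590)/(6.550e-04) = 0.06263 Ω
R = R₁ + R₂ = 0.3071 Ω
P = I²R = (459)² × 0.3071 = 64700 W

64700 W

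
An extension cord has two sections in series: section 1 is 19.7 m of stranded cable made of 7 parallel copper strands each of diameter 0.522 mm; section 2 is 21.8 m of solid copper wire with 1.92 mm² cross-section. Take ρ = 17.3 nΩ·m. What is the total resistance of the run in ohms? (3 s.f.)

0.424 Ω

ρ = 17.3 nΩ·m = 1.73×10^-8 Ω·m
Section 1: A_strand = π(2.6100e-04)² = 2.140e-07 m²; R₁ = ρL/(N·A_s) = (1.73×10^-8)(19.7)/(7×2.140e-07) = 0.2275 Ω
Section 2: A = 1.92 mm² = 1.920e-06 m²
R₂ = (1.73×10^-8)(21.8)/(1.920e-06) = 0.1964 Ω
R = R₁ + R₂ = 0.424 Ω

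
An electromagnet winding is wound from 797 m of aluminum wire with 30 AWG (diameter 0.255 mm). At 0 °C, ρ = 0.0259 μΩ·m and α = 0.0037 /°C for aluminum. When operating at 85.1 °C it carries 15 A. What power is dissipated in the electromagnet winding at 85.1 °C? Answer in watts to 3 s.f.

ρ = 0.0259 μΩ·m = 2.59×10^-8 Ω·m
A = π(0.255/2 mm)² = π(1.2750e-04 m)² = 5.107e-08 m²
R₍0₎ = ρL/A = (2.59×10^-8)(797)/(5.107e-08) = 404.2 Ω
R₍85.1₎ = R₍0₎(1 + αΔT) = 404.2 × (1 + 0.0037×85.1) = 531.5 Ω
P = I²R = (15)² × 531.5 = 1.20×10^5 W

1.20×10^5 W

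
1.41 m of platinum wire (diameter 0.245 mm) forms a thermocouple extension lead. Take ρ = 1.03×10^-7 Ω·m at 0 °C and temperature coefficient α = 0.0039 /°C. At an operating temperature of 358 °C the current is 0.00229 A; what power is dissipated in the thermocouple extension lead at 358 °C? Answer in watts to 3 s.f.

3.87×10^-5 W

A = π(d/2)² = π(1.2250e-04 m)² = 4.714e-08 m²
R₍0₎ = ρL/A = (1.03×10^-7)(1.41)/(4.714e-08) = 3.081 Ω
R₍358₎ = R₍0₎(1 + αΔT) = 3.081 × (1 + 0.0039×358) = 7.382 Ω
P = I²R = (0.00229)² × 7.382 = 3.87×10^-5 W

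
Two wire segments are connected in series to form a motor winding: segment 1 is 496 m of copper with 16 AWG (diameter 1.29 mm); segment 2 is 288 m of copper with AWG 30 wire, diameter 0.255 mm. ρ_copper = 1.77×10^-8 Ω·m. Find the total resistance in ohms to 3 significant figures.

107 Ω

Segment 1: A = π(1.29/2 mm)² = π(6.4500e-04 m)² = 1.307e-06 m²
R₁ = ρL/A = (1.77×10^-8)(496)/(1.307e-06) = 6.717 Ω
Segment 2: A = π(0.255/2 mm)² = π(1.2750e-04 m)² = 5.107e-08 m²
R₂ = (1.77×10^-8)(288)/(5.107e-08) = 99.81 Ω
R = R₁ + R₂ = 107 Ω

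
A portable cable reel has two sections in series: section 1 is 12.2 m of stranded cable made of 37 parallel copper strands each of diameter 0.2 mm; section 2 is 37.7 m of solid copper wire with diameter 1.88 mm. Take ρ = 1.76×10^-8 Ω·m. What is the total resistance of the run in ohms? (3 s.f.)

0.424 Ω

Section 1: A_strand = π(1.0000e-04)² = 3.142e-08 m²; R₁ = ρL/(N·A_s) = (1.76×10^-8)(12.2)/(37×3.142e-08) = 0.1847 Ω
Section 2: A = π(d/2)² = π(9.4000e-04 m)² = 2.776e-06 m²
R₂ = (1.76×10^-8)(37.7)/(2.776e-06) = 0.239 Ω
R = R₁ + R₂ = 0.424 Ω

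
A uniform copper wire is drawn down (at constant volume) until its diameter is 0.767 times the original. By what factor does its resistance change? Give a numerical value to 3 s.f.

2.89

Volume constant ⇒ L' = L/r² with r = 0.767. R' = ρL'/A' = ρ(L/r²)/(πr²d₀²/4) = R/r⁴.
Factor = 2.89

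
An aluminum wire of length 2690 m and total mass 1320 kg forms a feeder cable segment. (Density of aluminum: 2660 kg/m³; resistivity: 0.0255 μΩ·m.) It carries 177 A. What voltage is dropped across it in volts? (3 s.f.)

65.8 V

ρ = 0.0255 μΩ·m = 2.55×10^-8 Ω·m
A = m/(density·L) = 1320/(2660×2690) = 1.8448e-04 m²
R = ρL/A = (2.55×10^-8)(2690)/(1.8448e-04) = 0.3718 Ω
V = IR = 177 × 0.3718 = 65.8 V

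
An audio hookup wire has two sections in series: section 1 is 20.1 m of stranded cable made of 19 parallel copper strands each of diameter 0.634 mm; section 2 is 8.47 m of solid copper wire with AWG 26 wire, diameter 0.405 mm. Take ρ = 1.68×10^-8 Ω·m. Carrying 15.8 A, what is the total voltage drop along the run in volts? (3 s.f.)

Section 1: A_strand = π(3.1700e-04)² = 3.157e-07 m²; R₁ = ρL/(N·A_s) = (1.68×10^-8)(20.1)/(19×3.157e-07) = 0.0563 Ω
Section 2: A = π(0.405/2 mm)² = π(2.0250e-04 m)² = 1.288e-07 m²
R₂ = (1.68×10^-8)(8.47)/(1.288e-07) = 1.105 Ω
R = R₁ + R₂ = 1.161 Ω
V = IR = 15.8 × 1.161 = 18.3 V

18.3 V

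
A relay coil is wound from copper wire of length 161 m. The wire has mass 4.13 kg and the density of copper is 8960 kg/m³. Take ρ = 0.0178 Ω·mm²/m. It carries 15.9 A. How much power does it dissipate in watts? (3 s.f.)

ρ = 0.0178 Ω·mm²/m = 1.78×10^-8 Ω·m
A = m/(density·L) = 4.13/(8960×161) = 2.8630e-06 m²
R = ρL/A = (1.78×10^-8)(161)/(2.8630e-06) = 1.001 Ω
P = I²R = (15.9)² × 1.001 = 253 W

253 W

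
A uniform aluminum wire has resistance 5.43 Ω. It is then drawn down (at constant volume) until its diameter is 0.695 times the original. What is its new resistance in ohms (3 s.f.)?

Volume constant ⇒ L' = L/r² with r = 0.695. R' = ρL'/A' = ρ(L/r²)/(πr²d₀²/4) = R/r⁴.
R' = 4.286 × 5.43 = 23.3 Ω

23.3 Ω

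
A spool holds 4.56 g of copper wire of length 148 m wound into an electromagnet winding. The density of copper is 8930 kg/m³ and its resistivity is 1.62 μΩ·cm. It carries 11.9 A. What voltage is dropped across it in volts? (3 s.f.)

ρ = 1.62 μΩ·cm = 1.62×10^-8 Ω·m
A = m/(density·L) = 0.00456/(8930×148) = 3.4503e-09 m²
R = ρL/A = (1.62×10^-8)(148)/(3.4503e-09) = 694.9 Ω
V = IR = 11.9 × 694.9 = 8270 V

8270 V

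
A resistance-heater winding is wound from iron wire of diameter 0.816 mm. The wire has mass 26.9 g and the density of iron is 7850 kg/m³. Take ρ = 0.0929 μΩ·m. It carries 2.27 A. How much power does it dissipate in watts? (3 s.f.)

6.00 W

ρ = 0.0929 μΩ·m = 9.29×10^-8 Ω·m
A = π(d/2)² = π(4.0800e-04 m)² = 5.2296e-07 m²
L = m/(density·A) = 0.0269/(7850×5.2296e-07) = 6.553 m
R = ρL/A = (9.29×10^-8)(6.553)/(5.2296e-07) = 1.164 Ω
P = I²R = (2.27)² × 1.164 = 6.00 W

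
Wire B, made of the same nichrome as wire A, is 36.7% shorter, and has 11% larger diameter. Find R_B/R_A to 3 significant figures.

R ∝ L/d², so R_B/R_A = (1 − 36.7/100) × (1 + 11/100)⁻²
= 0.633 × 0.8116 = 0.514

0.514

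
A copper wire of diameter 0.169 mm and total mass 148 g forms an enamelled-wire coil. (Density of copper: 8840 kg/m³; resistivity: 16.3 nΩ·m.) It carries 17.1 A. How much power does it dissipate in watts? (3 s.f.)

1.59×10^5 W

ρ = 16.3 nΩ·m = 1.63×10^-8 Ω·m
A = π(d/2)² = π(8.4500e-05 m)² = 2.2432e-08 m²
L = m/(density·A) = 0.148/(8840×2.2432e-08) = 746.4 m
R = ρL/A = (1.63×10^-8)(746.4)/(2.2432e-08) = 542.3 Ω
P = I²R = (17.1)² × 542.3 = 1.59×10^5 W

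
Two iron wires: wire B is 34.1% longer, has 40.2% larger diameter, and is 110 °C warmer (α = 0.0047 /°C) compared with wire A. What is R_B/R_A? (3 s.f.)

1.03

R ∝ ρL/d² with ρ ∝ (1+αΔT), so R_B/R_A = (1 + 34.1/100) × (1 + 40.2/100)⁻² × (1 + 0.0047×110)
= 1.341 × 0.5088 × 1.517 = 1.03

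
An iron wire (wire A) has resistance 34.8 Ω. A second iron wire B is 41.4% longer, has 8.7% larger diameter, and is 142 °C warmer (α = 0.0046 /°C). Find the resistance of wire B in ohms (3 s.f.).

68.8 Ω

R ∝ ρL/d² with ρ ∝ (1+αΔT), so R_B/R_A = (1 + 41.4/100) × (1 + 8.7/100)⁻² × (1 + 0.0046×142)
= 1.414 × 0.8463 × 1.653 = 1.978
R_B = 1.978 × 34.8 = 68.8 Ω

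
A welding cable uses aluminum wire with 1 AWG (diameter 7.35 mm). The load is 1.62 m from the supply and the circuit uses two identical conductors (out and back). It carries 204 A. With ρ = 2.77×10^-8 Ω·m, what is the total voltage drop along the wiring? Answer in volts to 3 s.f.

0.432 V

A = π(7.35/2 mm)² = π(3.6750e-03 m)² = 4.243e-05 m²
Total conductor length (both ways) L = 2 × 1.62 = 3.24 m
R = ρL/A = (2.77×10^-8)(3.24)/(4.243e-05) = 0.002115 Ω
V = IR = 204 × 0.002115 = 0.432 V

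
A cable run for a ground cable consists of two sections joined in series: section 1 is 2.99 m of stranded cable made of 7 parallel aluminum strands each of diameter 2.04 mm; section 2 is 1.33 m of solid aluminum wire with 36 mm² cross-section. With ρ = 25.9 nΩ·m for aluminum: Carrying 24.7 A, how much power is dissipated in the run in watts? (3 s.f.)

2.65 W

ρ = 25.9 nΩ·m = 2.59×10^-8 Ω·m
Section 1: A_strand = π(1.0200e-03)² = 3.269e-06 m²; R₁ = ρL/(N·A_s) = (2.59×10^-8)(2.99)/(7×3.269e-06) = 0.003385 Ω
Section 2: A = 36 mm² = 3.600e-05 m²
R₂ = (2.59×10^-8)(1.33)/(3.600e-05) = 9.569×10^-4 Ω
R = R₁ + R₂ = 0.004342 Ω
P = I²R = (24.7)² × 0.004342 = 2.65 W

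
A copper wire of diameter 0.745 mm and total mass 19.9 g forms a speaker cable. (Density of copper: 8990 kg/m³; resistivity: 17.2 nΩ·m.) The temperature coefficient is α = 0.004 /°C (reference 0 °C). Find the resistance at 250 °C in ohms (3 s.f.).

ρ = 17.2 nΩ·m = 1.72×10^-8 Ω·m
A = π(d/2)² = π(3.7250e-04 m)² = 4.3592e-07 m²
L = m/(density·A) = 0.0199/(8990×4.3592e-07) = 5.078 m
R = ρL/A = (1.72×10^-8)(5.078)/(4.3592e-07) = 0.2004 Ω
R(250 °C) = 0.2004 × (1 + 0.004×250) = 0.401 Ω

0.401 Ω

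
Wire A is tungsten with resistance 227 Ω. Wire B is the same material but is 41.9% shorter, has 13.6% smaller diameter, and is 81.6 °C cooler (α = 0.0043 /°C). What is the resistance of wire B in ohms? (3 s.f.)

115 Ω

R ∝ ρL/d² with ρ ∝ (1+αΔT), so R_B/R_A = (1 − 41.9/100) × (1 − 13.6/100)⁻² × (1 − 0.0043×81.6)
= 0.581 × 1.34 × 0.6491 = 0.5052
R_B = 0.5052 × 227 = 115 Ω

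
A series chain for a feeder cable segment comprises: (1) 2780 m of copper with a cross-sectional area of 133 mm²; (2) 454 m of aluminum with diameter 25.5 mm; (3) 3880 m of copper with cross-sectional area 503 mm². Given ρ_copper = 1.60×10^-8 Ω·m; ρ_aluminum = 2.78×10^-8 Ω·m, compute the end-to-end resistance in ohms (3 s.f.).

Seg 1: A = 133 mm² = 1.330e-04 m²
R_1 = (1.60×10^-8)(2780)/(1.330e-04) = 0.3344 Ω
Seg 2: A = π(d/2)² = π(1.2750e-02 m)² = 5.107e-04 m²
R_2 = (2.78×10^-8)(454)/(5.107e-04) = 0.02471 Ω
Seg 3: A = 503 mm² = 5.030e-04 m²
R_3 = (1.60×10^-8)(3880)/(5.030e-04) = 0.1234 Ω
R_total = R_1 + R_2 + R_3 = 0.483 Ω

0.483 Ω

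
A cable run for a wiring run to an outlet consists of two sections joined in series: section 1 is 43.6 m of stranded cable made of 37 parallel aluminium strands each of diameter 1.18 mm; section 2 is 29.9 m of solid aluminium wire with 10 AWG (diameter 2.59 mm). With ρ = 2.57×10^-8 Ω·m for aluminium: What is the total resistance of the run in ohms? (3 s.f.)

Section 1: A_strand = π(5.9000e-04)² = 1.094e-06 m²; R₁ = ρL/(N·A_s) = (2.57×10^-8)(43.6)/(37×1.094e-06) = 0.02769 Ω
Section 2: A = π(2.59/2 mm)² = π(1.2950e-03 m)² = 5.269e-06 m²
R₂ = (2.57×10^-8)(29.9)/(5.269e-06) = 0.1459 Ω
R = R₁ + R₂ = 0.174 Ω

0.174 Ω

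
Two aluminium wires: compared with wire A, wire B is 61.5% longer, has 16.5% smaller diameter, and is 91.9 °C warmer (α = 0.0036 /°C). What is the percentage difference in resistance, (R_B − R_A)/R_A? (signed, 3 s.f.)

R ∝ ρL/d² with ρ ∝ (1+αΔT), so R_B/R_A = (1 + 61.5/100) × (1 − 16.5/100)⁻² × (1 + 0.0036×91.9)
= 1.615 × 1.434 × 1.331 = 3.083
(R_B − R_A)/R_A = 3.083 − 1 = 208%

208%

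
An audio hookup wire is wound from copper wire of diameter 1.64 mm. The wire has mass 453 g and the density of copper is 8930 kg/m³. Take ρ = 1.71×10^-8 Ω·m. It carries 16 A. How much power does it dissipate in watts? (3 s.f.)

49.8 W

A = π(d/2)² = π(8.2000e-04 m)² = 2.1124e-06 m²
L = m/(density·A) = 0.453/(8930×2.1124e-06) = 24.01 m
R = ρL/A = (1.71×10^-8)(24.01)/(2.1124e-06) = 0.1944 Ω
P = I²R = (16)² × 0.1944 = 49.8 W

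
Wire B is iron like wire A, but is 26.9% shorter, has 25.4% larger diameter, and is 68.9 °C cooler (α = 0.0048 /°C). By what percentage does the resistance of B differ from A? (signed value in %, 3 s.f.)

-68.9%

R ∝ ρL/d² with ρ ∝ (1+αΔT), so R_B/R_A = (1 − 26.9/100) × (1 + 25.4/100)⁻² × (1 − 0.0048×68.9)
= 0.731 × 0.6359 × 0.6693 = 0.3111
(R_B − R_A)/R_A = 0.3111 − 1 = -68.9%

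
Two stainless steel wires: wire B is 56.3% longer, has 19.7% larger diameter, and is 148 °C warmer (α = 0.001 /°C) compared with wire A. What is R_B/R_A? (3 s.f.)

1.25

R ∝ ρL/d² with ρ ∝ (1+αΔT), so R_B/R_A = (1 + 56.3/100) × (1 + 19.7/100)⁻² × (1 + 0.001×148)
= 1.563 × 0.6979 × 1.148 = 1.25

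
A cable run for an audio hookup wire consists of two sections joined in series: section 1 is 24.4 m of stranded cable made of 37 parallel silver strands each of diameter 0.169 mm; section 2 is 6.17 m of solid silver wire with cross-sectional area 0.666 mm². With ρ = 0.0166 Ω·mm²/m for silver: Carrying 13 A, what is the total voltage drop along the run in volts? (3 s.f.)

ρ = 0.0166 Ω·mm²/m = 1.66×10^-8 Ω·m
Section 1: A_strand = π(8.4500e-05)² = 2.243e-08 m²; R₁ = ρL/(N·A_s) = (1.66×10^-8)(24.4)/(37×2.243e-08) = 0.488 Ω
Section 2: A = 0.666 mm² = 6.660e-07 m²
R₂ = (1.66×10^-8)(6.17)/(6.660e-07) = 0.1538 Ω
R = R₁ + R₂ = 0.6418 Ω
V = IR = 13 × 0.6418 = 8.34 V

8.34 V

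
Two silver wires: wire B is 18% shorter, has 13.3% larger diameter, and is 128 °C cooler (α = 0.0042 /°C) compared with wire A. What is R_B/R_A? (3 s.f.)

R ∝ ρL/d² with ρ ∝ (1+αΔT), so R_B/R_A = (1 − 18/100) × (1 + 13.3/100)⁻² × (1 − 0.0042×128)
= 0.82 × 0.779 × 0.4624 = 0.295

0.295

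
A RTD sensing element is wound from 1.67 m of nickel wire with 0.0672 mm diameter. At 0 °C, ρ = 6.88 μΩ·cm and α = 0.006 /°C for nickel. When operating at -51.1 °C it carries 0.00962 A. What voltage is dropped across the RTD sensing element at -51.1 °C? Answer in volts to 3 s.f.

0.216 V

ρ = 6.88 μΩ·cm = 6.88×10^-8 Ω·m
A = π(d/2)² = π(3.3600e-05 m)² = 3.547e-09 m²
R₍0₎ = ρL/A = (6.88×10^-8)(1.67)/(3.547e-09) = 32.39 Ω
R₍-51.1₎ = R₍0₎(1 + αΔT) = 32.39 × (1 + 0.006×-51.1) = 22.46 Ω
V = IR = 0.00962 × 22.46 = 0.216 V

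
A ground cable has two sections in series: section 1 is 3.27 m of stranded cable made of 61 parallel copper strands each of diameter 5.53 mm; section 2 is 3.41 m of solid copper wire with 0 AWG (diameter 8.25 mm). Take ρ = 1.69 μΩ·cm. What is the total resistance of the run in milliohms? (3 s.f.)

1.12 mΩ

ρ = 1.69 μΩ·cm = 1.69×10^-8 Ω·m
Section 1: A_strand = π(2.7650e-03)² = 2.402e-05 m²; R₁ = ρL/(N·A_s) = (1.69×10^-8)(3.27)/(61×2.402e-05) = 3.772×10^-5 Ω
Section 2: A = π(8.25/2 mm)² = π(4.1250e-03 m)² = 5.346e-05 m²
R₂ = (1.69×10^-8)(3.41)/(5.346e-05) = 0.001078 Ω
R = R₁ + R₂ = 1.12 mΩ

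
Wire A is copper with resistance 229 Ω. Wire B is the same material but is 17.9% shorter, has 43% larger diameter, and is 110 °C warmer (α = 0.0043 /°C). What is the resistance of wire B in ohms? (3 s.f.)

135 Ω

R ∝ ρL/d² with ρ ∝ (1+αΔT), so R_B/R_A = (1 − 17.9/100) × (1 + 43/100)⁻² × (1 + 0.0043×110)
= 0.821 × 0.489 × 1.473 = 0.5914
R_B = 0.5914 × 229 = 135 Ω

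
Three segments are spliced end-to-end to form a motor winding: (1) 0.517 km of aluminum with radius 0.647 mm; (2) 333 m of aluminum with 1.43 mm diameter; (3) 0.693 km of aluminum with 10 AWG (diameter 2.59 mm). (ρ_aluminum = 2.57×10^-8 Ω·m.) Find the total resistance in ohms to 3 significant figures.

18.8 Ω

Seg 1: A = πr² = π(6.4700e-04 m)² = 1.315e-06 m²
R_1 = (2.57×10^-8)(517)/(1.315e-06) = 10.1 Ω
Seg 2: A = π(d/2)² = π(7.1500e-04 m)² = 1.606e-06 m²
R_2 = (2.57×10^-8)(333)/(1.606e-06) = 5.329 Ω
Seg 3: A = π(2.59/2 mm)² = π(1.2950e-03 m)² = 5.269e-06 m²
R_3 = (2.57×10^-8)(693)/(5.269e-06) = 3.38 Ω
R_total = R_1 + R_2 + R_3 = 18.8 Ω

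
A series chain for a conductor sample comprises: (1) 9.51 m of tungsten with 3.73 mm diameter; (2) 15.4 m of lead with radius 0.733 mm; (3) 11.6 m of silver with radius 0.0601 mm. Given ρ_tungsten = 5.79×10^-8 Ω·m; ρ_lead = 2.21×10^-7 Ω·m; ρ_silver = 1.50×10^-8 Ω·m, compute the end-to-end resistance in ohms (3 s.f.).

Seg 1: A = π(d/2)² = π(1.8650e-03 m)² = 1.093e-05 m²
R_1 = (5.79×10^-8)(9.51)/(1.093e-05) = 0.05039 Ω
Seg 2: A = πr² = π(7.3300e-04 m)² = 1.688e-06 m²
R_2 = (2.21×10^-7)(15.4)/(1.688e-06) = 2.016 Ω
Seg 3: A = πr² = π(6.0100e-05 m)² = 1.135e-08 m²
R_3 = (1.50×10^-8)(11.6)/(1.135e-08) = 15.33 Ω
R_total = R_1 + R_2 + R_3 = 17.4 Ω

17.4 Ω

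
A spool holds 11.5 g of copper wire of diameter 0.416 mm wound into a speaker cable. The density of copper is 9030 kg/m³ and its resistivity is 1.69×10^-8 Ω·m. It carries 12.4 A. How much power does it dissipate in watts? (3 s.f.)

179 W

A = π(d/2)² = π(2.0800e-04 m)² = 1.3592e-07 m²
L = m/(density·A) = 0.0115/(9030×1.3592e-07) = 9.37 m
R = ρL/A = (1.69×10^-8)(9.37)/(1.3592e-07) = 1.165 Ω
P = I²R = (12.4)² × 1.165 = 179 W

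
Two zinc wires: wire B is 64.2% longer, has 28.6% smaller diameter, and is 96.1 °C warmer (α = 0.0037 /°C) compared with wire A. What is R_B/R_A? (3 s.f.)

R ∝ ρL/d² with ρ ∝ (1+αΔT), so R_B/R_A = (1 + 64.2/100) × (1 − 28.6/100)⁻² × (1 + 0.0037×96.1)
= 1.642 × 1.962 × 1.356 = 4.37

4.37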